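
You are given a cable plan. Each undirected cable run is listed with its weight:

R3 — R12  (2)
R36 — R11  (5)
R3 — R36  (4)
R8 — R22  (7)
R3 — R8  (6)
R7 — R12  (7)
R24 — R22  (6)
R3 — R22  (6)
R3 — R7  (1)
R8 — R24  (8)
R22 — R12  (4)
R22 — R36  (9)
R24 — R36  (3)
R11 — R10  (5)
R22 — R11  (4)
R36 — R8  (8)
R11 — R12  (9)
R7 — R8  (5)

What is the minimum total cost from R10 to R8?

16

Enumerating some paths:
R10–R11–R36–R3–R8: 5+5+4+6 = 20
R10–R11–R36–R8: 5+5+8 = 18
R10–R11–R22–R8: 5+4+7 = 16
Cheapest is R10–R11–R22–R8 at 16.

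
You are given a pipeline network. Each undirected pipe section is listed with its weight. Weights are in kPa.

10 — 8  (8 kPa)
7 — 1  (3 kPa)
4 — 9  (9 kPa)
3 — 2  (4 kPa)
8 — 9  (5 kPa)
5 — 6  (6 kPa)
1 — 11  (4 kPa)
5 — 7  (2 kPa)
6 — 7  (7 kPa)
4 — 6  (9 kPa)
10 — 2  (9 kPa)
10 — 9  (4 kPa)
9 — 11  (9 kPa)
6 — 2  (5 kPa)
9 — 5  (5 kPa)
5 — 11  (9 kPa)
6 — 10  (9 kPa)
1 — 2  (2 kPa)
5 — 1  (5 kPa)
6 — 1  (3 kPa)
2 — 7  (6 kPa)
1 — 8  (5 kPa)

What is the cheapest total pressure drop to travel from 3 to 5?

11 kPa

Compare a few routes:
3 → 2 → 1 → 5: 4+2+5 = 11
3 → 2 → 7 → 5: 4+6+2 = 12
The minimum is 11 kPa via 3 → 2 → 1 → 5.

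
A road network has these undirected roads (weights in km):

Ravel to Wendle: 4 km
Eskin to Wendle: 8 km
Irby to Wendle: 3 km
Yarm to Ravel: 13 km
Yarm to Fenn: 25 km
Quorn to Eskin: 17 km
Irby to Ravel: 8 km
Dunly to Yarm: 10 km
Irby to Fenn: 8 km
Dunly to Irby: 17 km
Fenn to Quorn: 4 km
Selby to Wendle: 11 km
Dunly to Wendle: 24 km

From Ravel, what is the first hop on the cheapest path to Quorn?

Wendle

Compare a few routes:
Ravel - Irby - Fenn - Quorn: 8+8+4 = 20
Ravel - Wendle - Eskin - Quorn: 4+8+17 = 29
Ravel - Irby - Wendle - Eskin - Quorn: 8+3+8+17 = 36
Ravel - Wendle - Irby - Fenn - Quorn: 4+3+8+4 = 19
The minimum is 19 km via Ravel - Wendle - Irby - Fenn - Quorn.
So from Ravel the first move is to Wendle.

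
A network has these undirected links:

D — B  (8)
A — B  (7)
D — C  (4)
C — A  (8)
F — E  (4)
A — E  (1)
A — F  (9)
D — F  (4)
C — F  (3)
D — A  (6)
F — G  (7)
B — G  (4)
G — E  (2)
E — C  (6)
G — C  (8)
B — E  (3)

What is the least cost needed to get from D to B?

8

Compare a few routes:
D–A–E–B: 6+1+3 = 10
D–B: 8 = 8
D–F–E–B: 4+4+3 = 11
The minimum is 8 via D–B.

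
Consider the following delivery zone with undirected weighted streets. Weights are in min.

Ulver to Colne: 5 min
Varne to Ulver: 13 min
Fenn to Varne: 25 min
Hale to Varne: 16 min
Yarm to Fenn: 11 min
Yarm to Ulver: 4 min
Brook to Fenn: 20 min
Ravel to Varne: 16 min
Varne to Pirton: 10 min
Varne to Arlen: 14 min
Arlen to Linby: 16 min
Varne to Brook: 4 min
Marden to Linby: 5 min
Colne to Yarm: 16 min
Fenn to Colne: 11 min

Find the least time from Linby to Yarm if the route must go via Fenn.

65 min

Shortest Linby→Fenn: Linby–Arlen–Varne–Brook–Fenn = 54
Shortest Fenn→Yarm: Fenn–Yarm = 11
Total via Fenn: 54 + 11 = 65 min.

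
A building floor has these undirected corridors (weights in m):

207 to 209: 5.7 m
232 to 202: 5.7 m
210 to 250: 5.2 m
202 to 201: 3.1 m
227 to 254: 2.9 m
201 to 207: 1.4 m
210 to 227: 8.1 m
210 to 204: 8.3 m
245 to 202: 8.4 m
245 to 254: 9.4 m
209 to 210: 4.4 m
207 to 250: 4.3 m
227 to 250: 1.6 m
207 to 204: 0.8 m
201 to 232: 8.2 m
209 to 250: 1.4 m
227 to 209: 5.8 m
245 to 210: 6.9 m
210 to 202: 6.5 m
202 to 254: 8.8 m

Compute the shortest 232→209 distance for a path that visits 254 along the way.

20.4 m

Best 232 to 254: 232–202–254 costing 14.5
Shortest 254→209: 254–227–250–209 = 5.9
Total via 254: 14.5 + 5.9 = 20.4 m.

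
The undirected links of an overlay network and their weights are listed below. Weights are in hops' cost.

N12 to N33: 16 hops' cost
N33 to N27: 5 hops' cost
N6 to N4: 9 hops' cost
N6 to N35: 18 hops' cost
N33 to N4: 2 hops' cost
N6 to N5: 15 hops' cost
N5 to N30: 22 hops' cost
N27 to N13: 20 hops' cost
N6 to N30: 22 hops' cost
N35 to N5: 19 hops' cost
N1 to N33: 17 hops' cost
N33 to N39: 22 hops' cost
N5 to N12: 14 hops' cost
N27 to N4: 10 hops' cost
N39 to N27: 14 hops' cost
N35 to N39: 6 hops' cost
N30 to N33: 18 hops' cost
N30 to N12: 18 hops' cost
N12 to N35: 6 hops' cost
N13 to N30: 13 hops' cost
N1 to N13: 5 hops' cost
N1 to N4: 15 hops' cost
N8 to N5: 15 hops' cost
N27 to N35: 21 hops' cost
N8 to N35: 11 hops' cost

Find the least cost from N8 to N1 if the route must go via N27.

Best N8 to N27: N8–N35–N39–N27 costing 31
Best N27 to N1: N27–N33–N1 costing 22
Total via N27: 31 + 22 = 53 hops' cost.

53 hops' cost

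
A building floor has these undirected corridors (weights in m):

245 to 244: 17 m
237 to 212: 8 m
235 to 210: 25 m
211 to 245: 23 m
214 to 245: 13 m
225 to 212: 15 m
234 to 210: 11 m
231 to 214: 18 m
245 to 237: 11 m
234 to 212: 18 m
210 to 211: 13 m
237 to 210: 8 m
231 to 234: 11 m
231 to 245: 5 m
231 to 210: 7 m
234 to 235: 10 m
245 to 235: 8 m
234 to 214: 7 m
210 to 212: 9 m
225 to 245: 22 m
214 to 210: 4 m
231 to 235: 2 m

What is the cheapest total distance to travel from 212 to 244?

36 m

Enumerating some paths:
212 → 210 → 231 → 245 → 244: 9+7+5+17 = 38
212 → 210 → 214 → 245 → 244: 9+4+13+17 = 43
212 → 237 → 245 → 244: 8+11+17 = 36
Cheapest is 212 → 237 → 245 → 244 at 36 m.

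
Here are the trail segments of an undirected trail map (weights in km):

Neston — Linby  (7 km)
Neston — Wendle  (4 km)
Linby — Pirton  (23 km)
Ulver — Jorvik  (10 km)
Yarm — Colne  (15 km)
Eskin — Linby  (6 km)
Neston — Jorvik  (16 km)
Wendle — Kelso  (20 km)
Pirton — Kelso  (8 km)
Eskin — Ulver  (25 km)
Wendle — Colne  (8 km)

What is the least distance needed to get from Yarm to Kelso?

43 km

Settle nodes by increasing distance from Yarm:
Yarm: 0
Colne: 15  (via Yarm)
Wendle: 23  (via Colne)
Neston: 27  (via Wendle)
Linby: 34  (via Neston)
Eskin: 40  (via Linby)
Kelso: 43  (via Wendle)
Shortest route: Yarm → Colne → Wendle → Kelso = 43 km.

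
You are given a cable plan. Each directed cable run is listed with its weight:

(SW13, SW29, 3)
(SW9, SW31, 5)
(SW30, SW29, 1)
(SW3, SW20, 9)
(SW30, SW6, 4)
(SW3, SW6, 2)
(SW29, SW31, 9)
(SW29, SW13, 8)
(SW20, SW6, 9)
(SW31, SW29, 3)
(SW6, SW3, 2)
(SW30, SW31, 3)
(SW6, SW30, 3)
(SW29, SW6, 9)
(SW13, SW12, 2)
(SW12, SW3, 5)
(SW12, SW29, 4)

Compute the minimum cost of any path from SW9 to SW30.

20

Running Dijkstra from SW9:
SW9: 0
SW31: 5  (via SW9)
SW29: 8  (via SW31)
SW13: 16  (via SW29)
SW6: 17  (via SW29)
SW12: 18  (via SW13)
SW3: 19  (via SW6)
SW30: 20  (via SW6)
Shortest route: SW9 → SW31 → SW29 → SW6 → SW30 = 20.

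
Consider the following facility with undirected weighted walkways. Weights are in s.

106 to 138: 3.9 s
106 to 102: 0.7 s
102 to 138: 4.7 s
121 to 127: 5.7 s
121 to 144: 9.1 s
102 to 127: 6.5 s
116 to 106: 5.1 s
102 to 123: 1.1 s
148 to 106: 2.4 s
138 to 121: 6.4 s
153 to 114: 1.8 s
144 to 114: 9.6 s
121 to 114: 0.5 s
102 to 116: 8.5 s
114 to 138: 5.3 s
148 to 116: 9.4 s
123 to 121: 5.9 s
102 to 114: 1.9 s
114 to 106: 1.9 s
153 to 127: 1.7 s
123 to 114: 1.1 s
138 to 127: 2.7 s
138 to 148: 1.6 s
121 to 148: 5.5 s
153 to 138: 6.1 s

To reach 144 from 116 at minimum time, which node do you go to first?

Candidate routes:
116 → 106 → 102 → 114 → 144: 5.1+0.7+1.9+9.6 = 17.3
116 → 106 → 114 → 144: 5.1+1.9+9.6 = 16.6
The minimum is 16.6 s via 116 → 106 → 114 → 144.
So from 116 the first move is to 106.

106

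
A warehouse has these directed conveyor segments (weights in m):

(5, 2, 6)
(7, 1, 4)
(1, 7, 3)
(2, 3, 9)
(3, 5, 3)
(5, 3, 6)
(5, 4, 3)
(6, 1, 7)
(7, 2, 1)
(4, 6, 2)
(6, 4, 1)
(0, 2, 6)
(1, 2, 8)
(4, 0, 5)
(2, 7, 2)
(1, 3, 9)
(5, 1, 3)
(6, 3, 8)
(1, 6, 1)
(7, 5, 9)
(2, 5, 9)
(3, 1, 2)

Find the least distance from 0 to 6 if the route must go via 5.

19 m

Best 0 to 5: 0–2–5 costing 15
Best 5 to 6: 5–1–6 costing 4
Total via 5: 15 + 4 = 19 m.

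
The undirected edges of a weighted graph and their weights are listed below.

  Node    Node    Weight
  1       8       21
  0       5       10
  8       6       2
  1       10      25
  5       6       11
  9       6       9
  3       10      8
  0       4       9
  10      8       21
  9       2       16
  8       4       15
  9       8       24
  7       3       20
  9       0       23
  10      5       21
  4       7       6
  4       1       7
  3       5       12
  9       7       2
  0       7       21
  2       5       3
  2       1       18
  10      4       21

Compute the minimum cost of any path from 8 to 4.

15

Enumerating some paths:
8–6–9–7–4: 2+9+2+6 = 19
8–4: 15 = 15
8–1–4: 21+7 = 28
Cheapest is 8–4 at 15.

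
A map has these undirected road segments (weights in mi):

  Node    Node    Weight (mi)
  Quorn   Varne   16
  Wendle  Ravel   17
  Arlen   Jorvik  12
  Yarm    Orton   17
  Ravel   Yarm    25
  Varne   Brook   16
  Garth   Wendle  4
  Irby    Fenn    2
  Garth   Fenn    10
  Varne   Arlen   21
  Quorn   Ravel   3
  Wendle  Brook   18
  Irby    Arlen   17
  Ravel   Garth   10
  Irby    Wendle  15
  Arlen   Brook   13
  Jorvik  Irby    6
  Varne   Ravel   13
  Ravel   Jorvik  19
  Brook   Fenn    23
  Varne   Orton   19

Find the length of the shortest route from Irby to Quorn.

25 mi

Settle nodes by increasing distance from Irby:
Irby: 0
Fenn: 2  (via Irby)
Jorvik: 6  (via Irby)
Garth: 12  (via Fenn)
Wendle: 15  (via Irby)
Arlen: 17  (via Irby)
Ravel: 22  (via Garth)
Quorn: 25  (via Ravel)
Shortest route: Irby–Fenn–Garth–Ravel–Quorn = 25 mi.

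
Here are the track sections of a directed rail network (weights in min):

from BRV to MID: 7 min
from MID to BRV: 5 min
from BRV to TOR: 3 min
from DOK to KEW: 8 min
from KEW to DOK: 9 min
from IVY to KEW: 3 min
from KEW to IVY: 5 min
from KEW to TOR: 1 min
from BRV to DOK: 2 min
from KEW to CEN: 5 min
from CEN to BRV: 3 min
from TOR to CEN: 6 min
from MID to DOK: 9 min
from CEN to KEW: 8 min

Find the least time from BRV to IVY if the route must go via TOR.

22 min

Shortest BRV→TOR: BRV–TOR = 3
Best TOR to IVY: TOR–CEN–KEW–IVY costing 19
Total via TOR: 3 + 19 = 22 min.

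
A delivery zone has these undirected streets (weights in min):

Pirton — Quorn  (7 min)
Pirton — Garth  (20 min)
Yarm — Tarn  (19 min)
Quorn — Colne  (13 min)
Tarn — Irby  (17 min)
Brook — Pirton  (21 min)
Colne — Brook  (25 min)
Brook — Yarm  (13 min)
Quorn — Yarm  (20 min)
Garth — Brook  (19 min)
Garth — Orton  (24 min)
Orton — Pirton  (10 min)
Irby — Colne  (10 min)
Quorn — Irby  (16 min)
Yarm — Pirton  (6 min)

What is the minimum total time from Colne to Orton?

30 min

Enumerating some paths:
Colne → Quorn → Yarm → Pirton → Orton: 13+20+6+10 = 49
Colne → Irby → Quorn → Pirton → Orton: 10+16+7+10 = 43
Colne → Quorn → Pirton → Orton: 13+7+10 = 30
Colne → Brook → Yarm → Pirton → Orton: 25+13+6+10 = 54
The minimum is 30 min via Colne → Quorn → Pirton → Orton.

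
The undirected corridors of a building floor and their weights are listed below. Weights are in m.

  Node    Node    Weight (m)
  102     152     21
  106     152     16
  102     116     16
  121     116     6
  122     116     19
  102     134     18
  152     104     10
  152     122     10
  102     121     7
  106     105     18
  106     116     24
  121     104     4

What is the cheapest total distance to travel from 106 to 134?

55 m

Candidate routes:
106 → 152 → 104 → 121 → 116 → 102 → 134: 16+10+4+6+16+18 = 70
106 → 116 → 102 → 134: 24+16+18 = 58
106 → 152 → 122 → 116 → 121 → 102 → 134: 16+10+19+6+7+18 = 76
106 → 152 → 102 → 134: 16+21+18 = 55
The minimum is 55 m via 106 → 152 → 102 → 134.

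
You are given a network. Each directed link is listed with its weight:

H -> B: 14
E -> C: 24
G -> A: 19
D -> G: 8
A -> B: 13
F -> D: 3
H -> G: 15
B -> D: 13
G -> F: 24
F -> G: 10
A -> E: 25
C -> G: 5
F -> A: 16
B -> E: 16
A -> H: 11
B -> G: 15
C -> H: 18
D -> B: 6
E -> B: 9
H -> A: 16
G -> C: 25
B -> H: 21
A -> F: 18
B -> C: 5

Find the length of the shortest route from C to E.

Candidate routes:
C → H → B → E: 18+14+16 = 48
C → G → A → E: 5+19+25 = 49
C → G → A → B → E: 5+19+13+16 = 53
The minimum is 48 via C → H → B → E.

48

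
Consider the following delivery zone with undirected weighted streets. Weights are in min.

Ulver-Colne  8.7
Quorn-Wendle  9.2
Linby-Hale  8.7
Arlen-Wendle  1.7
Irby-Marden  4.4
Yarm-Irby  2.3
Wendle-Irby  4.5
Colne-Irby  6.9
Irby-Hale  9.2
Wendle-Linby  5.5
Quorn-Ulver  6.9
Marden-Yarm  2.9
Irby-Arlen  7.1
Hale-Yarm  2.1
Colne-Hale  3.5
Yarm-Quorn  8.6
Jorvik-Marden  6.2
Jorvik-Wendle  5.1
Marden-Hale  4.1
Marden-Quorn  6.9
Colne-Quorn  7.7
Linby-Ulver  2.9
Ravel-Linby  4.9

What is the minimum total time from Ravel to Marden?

Enumerating some paths:
Ravel–Linby–Hale–Yarm–Marden: 4.9+8.7+2.1+2.9 = 18.6
Ravel–Linby–Wendle–Irby–Marden: 4.9+5.5+4.5+4.4 = 19.3
Ravel–Linby–Wendle–Irby–Yarm–Marden: 4.9+5.5+4.5+2.3+2.9 = 20.1
Ravel–Linby–Hale–Marden: 4.9+8.7+4.1 = 17.7
The minimum is 17.7 min via Ravel–Linby–Hale–Marden.

17.7 min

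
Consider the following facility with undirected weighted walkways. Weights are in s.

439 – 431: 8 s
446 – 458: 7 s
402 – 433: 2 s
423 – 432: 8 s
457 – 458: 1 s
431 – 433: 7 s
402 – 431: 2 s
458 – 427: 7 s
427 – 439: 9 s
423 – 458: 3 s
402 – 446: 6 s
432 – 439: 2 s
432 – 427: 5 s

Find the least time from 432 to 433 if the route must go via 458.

Shortest 432→458: 432 → 423 → 458 = 11
Shortest 458→433: 458 → 446 → 402 → 433 = 15
Total via 458: 11 + 15 = 26 s.

26 s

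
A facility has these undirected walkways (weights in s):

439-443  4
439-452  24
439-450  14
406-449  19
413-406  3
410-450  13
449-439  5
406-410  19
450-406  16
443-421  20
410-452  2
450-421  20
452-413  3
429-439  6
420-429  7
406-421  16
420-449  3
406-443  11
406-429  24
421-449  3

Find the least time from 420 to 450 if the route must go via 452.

Shortest 420→452: 420–449–406–413–452 = 28
Best 452 to 450: 452–410–450 costing 15
Total via 452: 28 + 15 = 43 s.

43 s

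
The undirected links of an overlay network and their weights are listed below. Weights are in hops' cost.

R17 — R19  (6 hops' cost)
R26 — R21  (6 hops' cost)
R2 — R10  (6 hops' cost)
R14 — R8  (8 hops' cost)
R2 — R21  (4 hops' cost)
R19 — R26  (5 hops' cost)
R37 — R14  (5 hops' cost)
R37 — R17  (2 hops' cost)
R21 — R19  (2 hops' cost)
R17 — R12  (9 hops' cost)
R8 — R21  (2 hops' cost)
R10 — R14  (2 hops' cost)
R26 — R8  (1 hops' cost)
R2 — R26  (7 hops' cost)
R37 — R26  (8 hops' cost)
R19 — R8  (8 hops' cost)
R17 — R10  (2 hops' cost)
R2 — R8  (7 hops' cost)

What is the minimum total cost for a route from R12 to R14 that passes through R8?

Shortest R12→R8: R12 → R17 → R19 → R21 → R8 = 19
Best R8 to R14: R8 → R14 costing 8
Total via R8: 19 + 8 = 27 hops' cost.

27 hops' cost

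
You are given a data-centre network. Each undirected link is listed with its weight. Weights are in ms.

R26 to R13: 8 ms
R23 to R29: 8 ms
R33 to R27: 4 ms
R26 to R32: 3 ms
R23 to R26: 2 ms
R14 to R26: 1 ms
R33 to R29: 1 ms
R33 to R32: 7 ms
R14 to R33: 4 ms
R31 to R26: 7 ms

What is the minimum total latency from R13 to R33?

Enumerating some paths:
R13 → R26 → R32 → R33: 8+3+7 = 18
R13 → R26 → R23 → R29 → R33: 8+2+8+1 = 19
R13 → R26 → R14 → R33: 8+1+4 = 13
Cheapest is R13 → R26 → R14 → R33 at 13 ms.

13 ms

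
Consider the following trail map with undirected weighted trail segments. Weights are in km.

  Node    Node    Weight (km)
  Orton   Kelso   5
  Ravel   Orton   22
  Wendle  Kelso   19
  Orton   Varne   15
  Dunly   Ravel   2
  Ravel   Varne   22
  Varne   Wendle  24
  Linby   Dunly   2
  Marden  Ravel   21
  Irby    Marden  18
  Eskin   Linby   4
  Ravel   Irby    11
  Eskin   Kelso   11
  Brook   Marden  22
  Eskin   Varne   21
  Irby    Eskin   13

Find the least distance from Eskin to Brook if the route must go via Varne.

Best Eskin to Varne: Eskin–Varne costing 21
Best Varne to Brook: Varne–Ravel–Marden–Brook costing 65
Total via Varne: 21 + 65 = 86 km.

86 km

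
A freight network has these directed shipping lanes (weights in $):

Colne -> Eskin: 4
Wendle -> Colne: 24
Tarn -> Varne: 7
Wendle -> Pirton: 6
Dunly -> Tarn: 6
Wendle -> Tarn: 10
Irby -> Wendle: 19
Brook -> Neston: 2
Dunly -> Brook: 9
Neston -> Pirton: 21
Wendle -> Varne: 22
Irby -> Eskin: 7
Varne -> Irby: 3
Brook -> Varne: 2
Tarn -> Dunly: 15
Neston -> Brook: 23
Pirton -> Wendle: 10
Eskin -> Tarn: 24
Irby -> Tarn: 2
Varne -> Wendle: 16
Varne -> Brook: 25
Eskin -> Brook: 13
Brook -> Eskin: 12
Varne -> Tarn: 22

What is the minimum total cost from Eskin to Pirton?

$36

Settle nodes by increasing distance from Eskin:
Eskin: 0
Brook: 13  (via Eskin)
Neston: 15  (via Brook)
Varne: 15  (via Brook)
Irby: 18  (via Varne)
Tarn: 20  (via Irby)
Wendle: 31  (via Varne)
Dunly: 35  (via Tarn)
Pirton: 36  (via Neston)
Shortest route: Eskin → Brook → Neston → Pirton = $36.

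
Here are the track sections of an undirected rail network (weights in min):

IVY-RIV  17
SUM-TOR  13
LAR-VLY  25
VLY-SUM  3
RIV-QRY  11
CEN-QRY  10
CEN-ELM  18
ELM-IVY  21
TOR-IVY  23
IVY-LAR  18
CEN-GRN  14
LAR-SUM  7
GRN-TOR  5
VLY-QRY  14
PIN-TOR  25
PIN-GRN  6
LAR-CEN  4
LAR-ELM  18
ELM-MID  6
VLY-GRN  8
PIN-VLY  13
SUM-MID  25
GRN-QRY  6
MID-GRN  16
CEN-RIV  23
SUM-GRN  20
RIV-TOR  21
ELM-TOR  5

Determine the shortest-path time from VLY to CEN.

14 min

Shortest distances from VLY:
VLY: 0
SUM: 3  (via VLY)
GRN: 8  (via VLY)
LAR: 10  (via SUM)
PIN: 13  (via VLY)
TOR: 13  (via GRN)
QRY: 14  (via VLY)
CEN: 14  (via LAR)
Shortest route: VLY–SUM–LAR–CEN = 14 min.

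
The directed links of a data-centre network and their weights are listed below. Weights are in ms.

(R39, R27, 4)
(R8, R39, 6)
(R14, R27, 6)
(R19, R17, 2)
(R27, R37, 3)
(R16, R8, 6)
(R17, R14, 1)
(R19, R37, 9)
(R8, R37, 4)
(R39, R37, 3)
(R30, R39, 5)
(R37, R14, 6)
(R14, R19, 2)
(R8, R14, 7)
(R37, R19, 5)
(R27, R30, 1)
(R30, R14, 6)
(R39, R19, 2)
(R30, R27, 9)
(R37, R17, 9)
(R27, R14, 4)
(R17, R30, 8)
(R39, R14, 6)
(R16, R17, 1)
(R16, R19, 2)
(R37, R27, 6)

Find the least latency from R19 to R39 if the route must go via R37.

Shortest R19→R37: R19–R37 = 9
Shortest R37→R39: R37–R27–R30–R39 = 12
Total via R37: 9 + 12 = 21 ms.

21 ms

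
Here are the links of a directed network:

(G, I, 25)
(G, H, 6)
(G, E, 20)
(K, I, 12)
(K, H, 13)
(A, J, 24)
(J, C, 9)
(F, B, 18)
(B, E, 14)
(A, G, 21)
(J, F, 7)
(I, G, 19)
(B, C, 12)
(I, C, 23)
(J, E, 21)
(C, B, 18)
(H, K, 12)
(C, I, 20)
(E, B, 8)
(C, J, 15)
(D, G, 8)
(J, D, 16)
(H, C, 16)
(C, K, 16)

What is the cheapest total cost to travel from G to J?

Candidate routes:
G - H - C - J: 6+16+15 = 37
G - E - B - C - J: 20+8+12+15 = 55
G - I - C - J: 25+23+15 = 63
Cheapest is G - H - C - J at 37.

37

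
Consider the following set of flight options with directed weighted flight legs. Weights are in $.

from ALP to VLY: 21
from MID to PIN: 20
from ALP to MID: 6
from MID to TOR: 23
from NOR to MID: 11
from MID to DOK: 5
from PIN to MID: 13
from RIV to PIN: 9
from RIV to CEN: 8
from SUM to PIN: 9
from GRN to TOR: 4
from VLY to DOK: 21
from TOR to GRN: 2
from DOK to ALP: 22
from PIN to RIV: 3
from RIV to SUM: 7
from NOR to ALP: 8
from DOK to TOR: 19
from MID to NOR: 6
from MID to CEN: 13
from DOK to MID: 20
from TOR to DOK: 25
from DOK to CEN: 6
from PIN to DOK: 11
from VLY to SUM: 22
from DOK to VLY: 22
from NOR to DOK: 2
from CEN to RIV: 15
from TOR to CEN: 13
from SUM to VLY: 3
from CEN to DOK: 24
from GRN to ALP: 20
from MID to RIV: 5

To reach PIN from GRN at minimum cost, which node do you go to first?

Enumerating some paths:
GRN → TOR → CEN → RIV → PIN: 4+13+15+9 = 41
GRN → ALP → MID → PIN: 20+6+20 = 46
GRN → ALP → MID → RIV → PIN: 20+6+5+9 = 40
Cheapest is GRN → ALP → MID → RIV → PIN at $40.
So from GRN the first move is to ALP.

ALP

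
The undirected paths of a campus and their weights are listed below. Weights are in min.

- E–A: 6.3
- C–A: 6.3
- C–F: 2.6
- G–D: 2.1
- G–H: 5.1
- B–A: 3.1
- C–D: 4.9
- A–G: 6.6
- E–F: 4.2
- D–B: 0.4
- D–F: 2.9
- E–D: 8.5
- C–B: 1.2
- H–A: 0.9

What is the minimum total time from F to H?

Candidate routes:
F → C → A → H: 2.6+6.3+0.9 = 9.8
F → D → B → A → H: 2.9+0.4+3.1+0.9 = 7.3
F → C → B → A → H: 2.6+1.2+3.1+0.9 = 7.8
F → D → G → H: 2.9+2.1+5.1 = 10.1
The minimum is 7.3 min via F → D → B → A → H.

7.3 min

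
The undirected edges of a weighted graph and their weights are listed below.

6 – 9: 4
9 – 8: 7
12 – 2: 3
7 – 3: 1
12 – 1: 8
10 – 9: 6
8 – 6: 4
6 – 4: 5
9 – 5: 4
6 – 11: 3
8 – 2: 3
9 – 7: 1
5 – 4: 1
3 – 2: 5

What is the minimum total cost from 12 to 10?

16

Compare a few routes:
12–2–8–9–10: 3+3+7+6 = 19
12–2–3–7–9–10: 3+5+1+1+6 = 16
The minimum is 16 via 12–2–3–7–9–10.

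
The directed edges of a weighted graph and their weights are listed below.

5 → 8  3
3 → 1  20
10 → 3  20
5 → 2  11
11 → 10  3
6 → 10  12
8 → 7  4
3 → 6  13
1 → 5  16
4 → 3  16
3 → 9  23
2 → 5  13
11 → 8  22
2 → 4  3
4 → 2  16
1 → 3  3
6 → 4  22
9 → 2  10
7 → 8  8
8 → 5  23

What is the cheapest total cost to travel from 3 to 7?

43

Settle nodes by increasing distance from 3:
3: 0
6: 13  (via 3)
1: 20  (via 3)
9: 23  (via 3)
10: 25  (via 6)
2: 33  (via 9)
4: 35  (via 6)
5: 36  (via 1)
8: 39  (via 5)
7: 43  (via 8)
Shortest route: 3 → 1 → 5 → 8 → 7 = 43.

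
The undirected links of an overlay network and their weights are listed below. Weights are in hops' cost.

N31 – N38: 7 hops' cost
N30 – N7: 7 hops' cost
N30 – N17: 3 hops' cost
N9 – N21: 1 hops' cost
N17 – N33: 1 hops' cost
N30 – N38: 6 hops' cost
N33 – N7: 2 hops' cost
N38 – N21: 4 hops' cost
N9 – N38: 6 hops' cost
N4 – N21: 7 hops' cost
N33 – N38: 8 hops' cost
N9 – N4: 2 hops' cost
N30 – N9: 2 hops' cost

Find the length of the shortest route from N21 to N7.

Candidate routes:
N21–N38–N33–N7: 4+8+2 = 14
N21–N9–N30–N7: 1+2+7 = 10
N21–N38–N30–N17–N33–N7: 4+6+3+1+2 = 16
N21–N9–N30–N17–N33–N7: 1+2+3+1+2 = 9
The minimum is 9 hops' cost via N21–N9–N30–N17–N33–N7.

9 hops' cost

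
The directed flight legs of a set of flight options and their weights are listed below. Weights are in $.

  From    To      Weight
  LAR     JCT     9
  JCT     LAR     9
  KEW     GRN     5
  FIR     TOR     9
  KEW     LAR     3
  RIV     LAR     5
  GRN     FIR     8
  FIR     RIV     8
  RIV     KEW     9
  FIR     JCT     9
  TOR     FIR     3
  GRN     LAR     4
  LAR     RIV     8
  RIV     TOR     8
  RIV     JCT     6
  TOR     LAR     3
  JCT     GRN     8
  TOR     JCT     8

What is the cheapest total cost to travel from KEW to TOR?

$19

Candidate routes:
KEW - GRN - LAR - RIV - TOR: 5+4+8+8 = 25
KEW - LAR - RIV - TOR: 3+8+8 = 19
KEW - GRN - FIR - TOR: 5+8+9 = 22
KEW - GRN - FIR - RIV - TOR: 5+8+8+8 = 29
Cheapest is KEW - LAR - RIV - TOR at $19.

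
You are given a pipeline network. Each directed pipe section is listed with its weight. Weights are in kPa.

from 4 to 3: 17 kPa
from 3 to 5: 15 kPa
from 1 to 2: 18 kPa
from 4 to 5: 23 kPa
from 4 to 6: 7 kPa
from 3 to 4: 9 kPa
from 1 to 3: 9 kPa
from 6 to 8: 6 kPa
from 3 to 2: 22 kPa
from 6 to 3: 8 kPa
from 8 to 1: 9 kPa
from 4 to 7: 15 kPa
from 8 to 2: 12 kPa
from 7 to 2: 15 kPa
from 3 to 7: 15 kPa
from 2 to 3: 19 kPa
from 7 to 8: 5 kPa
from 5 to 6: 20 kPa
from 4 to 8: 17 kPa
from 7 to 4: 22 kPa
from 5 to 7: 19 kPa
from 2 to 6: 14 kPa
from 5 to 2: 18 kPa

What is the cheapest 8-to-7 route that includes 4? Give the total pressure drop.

42 kPa

Best 8 to 4: 8–1–3–4 costing 27
Best 4 to 7: 4–7 costing 15
Total via 4: 27 + 15 = 42 kPa.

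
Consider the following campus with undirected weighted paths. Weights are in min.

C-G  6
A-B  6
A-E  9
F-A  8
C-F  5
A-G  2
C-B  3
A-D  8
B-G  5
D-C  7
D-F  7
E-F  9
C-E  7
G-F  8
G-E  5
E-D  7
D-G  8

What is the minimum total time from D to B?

10 min

Compare a few routes:
D - G - B: 8+5 = 13
D - C - B: 7+3 = 10
D - A - B: 8+6 = 14
The minimum is 10 min via D - C - B.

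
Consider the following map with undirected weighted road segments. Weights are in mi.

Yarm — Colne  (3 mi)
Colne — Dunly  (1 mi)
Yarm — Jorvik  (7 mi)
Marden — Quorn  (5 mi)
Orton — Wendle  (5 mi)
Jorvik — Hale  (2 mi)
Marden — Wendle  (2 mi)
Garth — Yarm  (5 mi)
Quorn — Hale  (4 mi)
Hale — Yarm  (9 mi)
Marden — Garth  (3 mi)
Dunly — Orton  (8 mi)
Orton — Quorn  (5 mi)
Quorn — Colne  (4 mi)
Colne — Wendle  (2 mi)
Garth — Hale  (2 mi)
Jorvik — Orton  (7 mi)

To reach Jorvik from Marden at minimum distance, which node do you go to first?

Candidate routes:
Marden → Garth → Hale → Jorvik: 3+2+2 = 7
Marden → Quorn → Hale → Jorvik: 5+4+2 = 11
The minimum is 7 mi via Marden → Garth → Hale → Jorvik.
So from Marden the first move is to Garth.

Garth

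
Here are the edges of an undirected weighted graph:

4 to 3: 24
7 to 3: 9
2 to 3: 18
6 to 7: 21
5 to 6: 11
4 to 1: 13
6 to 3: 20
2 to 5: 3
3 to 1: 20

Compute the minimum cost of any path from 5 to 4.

Enumerating some paths:
5–6–3–4: 11+20+24 = 55
5–2–3–1–4: 3+18+20+13 = 54
5–6–3–1–4: 11+20+20+13 = 64
5–2–3–4: 3+18+24 = 45
Cheapest is 5–2–3–4 at 45.

45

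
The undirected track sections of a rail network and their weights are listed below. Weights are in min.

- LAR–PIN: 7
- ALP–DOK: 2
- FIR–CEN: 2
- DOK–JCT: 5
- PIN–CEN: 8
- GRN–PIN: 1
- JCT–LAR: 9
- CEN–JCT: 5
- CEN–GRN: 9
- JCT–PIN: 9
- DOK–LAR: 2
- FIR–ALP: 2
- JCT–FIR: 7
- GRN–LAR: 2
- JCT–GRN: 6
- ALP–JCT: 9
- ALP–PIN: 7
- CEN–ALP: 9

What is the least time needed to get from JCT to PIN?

Running Dijkstra from JCT:
JCT: 0
DOK: 5  (via JCT)
CEN: 5  (via JCT)
GRN: 6  (via JCT)
FIR: 7  (via JCT)
LAR: 7  (via DOK)
ALP: 7  (via DOK)
PIN: 7  (via GRN)
Shortest route: JCT → GRN → PIN = 7 min.

7 min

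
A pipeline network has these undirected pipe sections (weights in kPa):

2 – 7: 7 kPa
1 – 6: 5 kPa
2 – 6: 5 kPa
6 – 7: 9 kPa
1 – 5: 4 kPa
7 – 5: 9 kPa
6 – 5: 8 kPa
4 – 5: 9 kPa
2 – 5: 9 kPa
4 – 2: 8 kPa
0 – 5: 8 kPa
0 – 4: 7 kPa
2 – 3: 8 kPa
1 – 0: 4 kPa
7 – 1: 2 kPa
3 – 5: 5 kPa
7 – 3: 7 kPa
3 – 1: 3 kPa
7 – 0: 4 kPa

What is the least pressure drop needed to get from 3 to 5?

5 kPa

Compare a few routes:
3 → 5: 5 = 5
3 → 1 → 5: 3+4 = 7
Cheapest is 3 → 5 at 5 kPa.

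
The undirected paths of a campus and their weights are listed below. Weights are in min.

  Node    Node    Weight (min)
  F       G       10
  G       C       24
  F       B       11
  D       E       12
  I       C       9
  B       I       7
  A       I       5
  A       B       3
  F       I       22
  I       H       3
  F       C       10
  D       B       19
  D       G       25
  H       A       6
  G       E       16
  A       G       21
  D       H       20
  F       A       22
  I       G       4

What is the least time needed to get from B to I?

7 min

Compare a few routes:
B - I: 7 = 7
B - A - I: 3+5 = 8
Cheapest is B - I at 7 min.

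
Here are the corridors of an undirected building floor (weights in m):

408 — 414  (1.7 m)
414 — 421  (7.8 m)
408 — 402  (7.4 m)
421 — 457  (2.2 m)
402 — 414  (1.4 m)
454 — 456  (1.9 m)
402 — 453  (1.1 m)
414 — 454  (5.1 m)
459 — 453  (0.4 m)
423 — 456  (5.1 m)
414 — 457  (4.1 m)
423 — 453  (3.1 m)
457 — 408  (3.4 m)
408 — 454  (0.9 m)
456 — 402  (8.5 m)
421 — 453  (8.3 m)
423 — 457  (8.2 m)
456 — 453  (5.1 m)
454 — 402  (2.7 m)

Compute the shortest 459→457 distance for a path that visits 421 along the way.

10.9 m

Shortest 459→421: 459–453–421 = 8.7
Best 421 to 457: 421–457 costing 2.2
Total via 421: 8.7 + 2.2 = 10.9 m.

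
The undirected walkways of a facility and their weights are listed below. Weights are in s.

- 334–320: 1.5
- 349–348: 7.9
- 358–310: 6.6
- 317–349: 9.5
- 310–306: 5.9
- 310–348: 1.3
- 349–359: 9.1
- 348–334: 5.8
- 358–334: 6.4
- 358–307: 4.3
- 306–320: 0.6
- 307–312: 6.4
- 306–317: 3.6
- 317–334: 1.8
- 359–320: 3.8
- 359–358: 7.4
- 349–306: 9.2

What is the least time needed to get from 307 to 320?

12.2 s

Settle nodes by increasing distance from 307:
307: 0
358: 4.3  (via 307)
312: 6.4  (via 307)
334: 10.7  (via 358)
310: 10.9  (via 358)
359: 11.7  (via 358)
348: 12.2  (via 310)
320: 12.2  (via 334)
Shortest route: 307–358–334–320 = 12.2 s.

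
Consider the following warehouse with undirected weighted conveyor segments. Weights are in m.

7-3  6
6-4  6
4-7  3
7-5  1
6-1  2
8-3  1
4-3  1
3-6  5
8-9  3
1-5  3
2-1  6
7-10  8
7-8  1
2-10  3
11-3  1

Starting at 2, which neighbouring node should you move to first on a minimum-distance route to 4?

1

Compare a few routes:
2 → 1 → 5 → 7 → 4: 6+3+1+3 = 13
2 → 1 → 6 → 4: 6+2+6 = 14
Cheapest is 2 → 1 → 5 → 7 → 4 at 13 m.
So from 2 the first move is to 1.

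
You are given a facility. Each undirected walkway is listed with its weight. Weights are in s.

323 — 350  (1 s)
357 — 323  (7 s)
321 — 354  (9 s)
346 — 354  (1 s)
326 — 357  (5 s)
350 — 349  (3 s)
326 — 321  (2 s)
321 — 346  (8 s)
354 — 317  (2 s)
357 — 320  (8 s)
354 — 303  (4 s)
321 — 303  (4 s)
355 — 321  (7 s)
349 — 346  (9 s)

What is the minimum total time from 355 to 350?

22 s

Settle nodes by increasing distance from 355:
355: 0
321: 7  (via 355)
326: 9  (via 321)
303: 11  (via 321)
357: 14  (via 326)
354: 15  (via 303)
346: 15  (via 321)
317: 17  (via 354)
323: 21  (via 357)
350: 22  (via 323)
Shortest route: 355 → 321 → 326 → 357 → 323 → 350 = 22 s.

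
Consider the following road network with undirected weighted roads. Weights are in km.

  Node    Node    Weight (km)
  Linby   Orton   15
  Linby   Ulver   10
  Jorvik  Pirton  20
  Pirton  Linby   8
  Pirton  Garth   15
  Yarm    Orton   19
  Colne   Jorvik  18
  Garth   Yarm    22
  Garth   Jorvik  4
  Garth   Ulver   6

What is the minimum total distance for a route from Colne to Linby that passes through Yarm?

78 km

Best Colne to Yarm: Colne–Jorvik–Garth–Yarm costing 44
Best Yarm to Linby: Yarm–Orton–Linby costing 34
Total via Yarm: 44 + 34 = 78 km.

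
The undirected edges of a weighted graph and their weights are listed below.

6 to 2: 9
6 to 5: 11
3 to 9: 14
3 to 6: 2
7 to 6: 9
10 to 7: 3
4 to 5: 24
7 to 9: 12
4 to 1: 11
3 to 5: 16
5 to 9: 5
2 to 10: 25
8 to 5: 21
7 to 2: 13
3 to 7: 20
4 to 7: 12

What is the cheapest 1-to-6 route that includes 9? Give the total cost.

51

Shortest 1→9: 1–4–7–9 = 35
Shortest 9→6: 9–5–6 = 16
Total via 9: 35 + 16 = 51.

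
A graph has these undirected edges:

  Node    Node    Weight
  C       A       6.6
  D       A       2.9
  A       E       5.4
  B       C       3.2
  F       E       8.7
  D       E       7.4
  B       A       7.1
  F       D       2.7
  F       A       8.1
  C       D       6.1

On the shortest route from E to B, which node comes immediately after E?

A

Compare a few routes:
E → A → B: 5.4+7.1 = 12.5
E → A → C → B: 5.4+6.6+3.2 = 15.2
Cheapest is E → A → B at 12.5.
So from E the first move is to A.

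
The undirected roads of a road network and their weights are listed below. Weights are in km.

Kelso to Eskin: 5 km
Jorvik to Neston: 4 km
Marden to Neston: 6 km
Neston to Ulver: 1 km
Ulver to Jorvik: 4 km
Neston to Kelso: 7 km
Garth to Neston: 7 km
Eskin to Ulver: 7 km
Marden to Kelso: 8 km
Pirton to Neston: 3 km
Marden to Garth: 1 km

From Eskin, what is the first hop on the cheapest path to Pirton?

Ulver

Enumerating some paths:
Eskin–Ulver–Neston–Pirton: 7+1+3 = 11
Eskin–Kelso–Neston–Pirton: 5+7+3 = 15
The minimum is 11 km via Eskin–Ulver–Neston–Pirton.
So from Eskin the first move is to Ulver.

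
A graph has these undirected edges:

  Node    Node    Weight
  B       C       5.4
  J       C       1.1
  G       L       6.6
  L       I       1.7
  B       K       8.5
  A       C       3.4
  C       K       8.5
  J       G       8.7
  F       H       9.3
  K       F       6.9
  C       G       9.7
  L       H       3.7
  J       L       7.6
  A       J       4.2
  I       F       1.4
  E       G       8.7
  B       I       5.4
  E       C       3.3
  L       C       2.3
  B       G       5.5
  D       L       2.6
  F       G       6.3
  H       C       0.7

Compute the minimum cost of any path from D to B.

Candidate routes:
D–L–C–B: 2.6+2.3+5.4 = 10.3
D–L–I–B: 2.6+1.7+5.4 = 9.7
The minimum is 9.7 via D–L–I–B.

9.7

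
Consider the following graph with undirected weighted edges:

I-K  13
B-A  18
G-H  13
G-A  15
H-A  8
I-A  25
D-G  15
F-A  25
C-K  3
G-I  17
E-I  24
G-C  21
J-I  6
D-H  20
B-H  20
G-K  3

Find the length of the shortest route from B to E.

Enumerating some paths:
B → H → G → K → I → E: 20+13+3+13+24 = 73
B → A → G → K → I → E: 18+15+3+13+24 = 73
B → A → I → E: 18+25+24 = 67
B → H → G → I → E: 20+13+17+24 = 74
Cheapest is B → A → I → E at 67.

67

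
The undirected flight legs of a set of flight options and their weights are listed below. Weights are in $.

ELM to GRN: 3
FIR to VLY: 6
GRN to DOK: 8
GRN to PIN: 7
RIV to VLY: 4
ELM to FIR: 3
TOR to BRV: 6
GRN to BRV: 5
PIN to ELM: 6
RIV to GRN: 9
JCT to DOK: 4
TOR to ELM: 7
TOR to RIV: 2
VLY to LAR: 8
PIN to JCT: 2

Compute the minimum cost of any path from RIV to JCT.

Compare a few routes:
RIV - TOR - ELM - PIN - JCT: 2+7+6+2 = 17
RIV - GRN - PIN - JCT: 9+7+2 = 18
RIV - GRN - ELM - PIN - JCT: 9+3+6+2 = 20
Cheapest is RIV - TOR - ELM - PIN - JCT at $17.

$17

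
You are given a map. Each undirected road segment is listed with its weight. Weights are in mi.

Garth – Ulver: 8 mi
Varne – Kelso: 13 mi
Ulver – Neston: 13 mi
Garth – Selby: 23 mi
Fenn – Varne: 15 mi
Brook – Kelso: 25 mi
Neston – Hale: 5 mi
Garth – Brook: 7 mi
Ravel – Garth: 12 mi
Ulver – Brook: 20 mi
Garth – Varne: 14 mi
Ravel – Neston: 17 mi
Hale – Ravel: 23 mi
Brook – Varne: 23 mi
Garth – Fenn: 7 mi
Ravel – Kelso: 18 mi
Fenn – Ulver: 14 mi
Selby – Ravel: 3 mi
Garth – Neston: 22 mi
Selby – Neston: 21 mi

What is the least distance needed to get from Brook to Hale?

Settle nodes by increasing distance from Brook:
Brook: 0
Garth: 7  (via Brook)
Fenn: 14  (via Garth)
Ulver: 15  (via Garth)
Ravel: 19  (via Garth)
Varne: 21  (via Garth)
Selby: 22  (via Ravel)
Kelso: 25  (via Brook)
Neston: 28  (via Ulver)
Hale: 33  (via Neston)
Shortest route: Brook → Garth → Ulver → Neston → Hale = 33 mi.

33 mi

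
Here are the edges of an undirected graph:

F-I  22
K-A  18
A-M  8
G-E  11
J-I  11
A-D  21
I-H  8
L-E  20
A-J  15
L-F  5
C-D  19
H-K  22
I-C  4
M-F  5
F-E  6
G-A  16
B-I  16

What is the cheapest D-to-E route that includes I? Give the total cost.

51

Shortest D→I: D → C → I = 23
Shortest I→E: I → F → E = 28
Total via I: 23 + 28 = 51.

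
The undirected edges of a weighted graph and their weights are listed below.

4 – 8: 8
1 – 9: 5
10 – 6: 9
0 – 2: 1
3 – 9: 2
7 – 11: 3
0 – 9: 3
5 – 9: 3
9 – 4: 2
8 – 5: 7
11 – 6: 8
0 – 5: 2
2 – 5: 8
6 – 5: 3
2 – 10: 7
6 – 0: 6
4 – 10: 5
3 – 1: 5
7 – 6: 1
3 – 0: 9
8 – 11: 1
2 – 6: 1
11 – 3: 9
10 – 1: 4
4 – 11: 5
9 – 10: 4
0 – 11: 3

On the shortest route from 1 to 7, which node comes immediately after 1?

9

Candidate routes:
1 → 3 → 9 → 0 → 2 → 6 → 7: 5+2+3+1+1+1 = 13
1 → 9 → 5 → 6 → 7: 5+3+3+1 = 12
1 → 9 → 0 → 2 → 6 → 7: 5+3+1+1+1 = 11
1 → 9 → 5 → 0 → 2 → 6 → 7: 5+3+2+1+1+1 = 13
The minimum is 11 via 1 → 9 → 0 → 2 → 6 → 7.
So from 1 the first move is to 9.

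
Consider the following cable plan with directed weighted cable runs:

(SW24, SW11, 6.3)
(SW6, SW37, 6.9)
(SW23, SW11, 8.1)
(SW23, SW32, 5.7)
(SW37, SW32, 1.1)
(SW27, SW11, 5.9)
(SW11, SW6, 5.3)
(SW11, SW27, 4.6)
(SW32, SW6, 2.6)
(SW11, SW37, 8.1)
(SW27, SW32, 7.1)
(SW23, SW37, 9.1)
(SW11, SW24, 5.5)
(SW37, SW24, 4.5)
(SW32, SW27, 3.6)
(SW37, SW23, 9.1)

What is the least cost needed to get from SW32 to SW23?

Settle nodes by increasing distance from SW32:
SW32: 0
SW6: 2.6  (via SW32)
SW27: 3.6  (via SW32)
SW37: 9.5  (via SW6)
SW11: 9.5  (via SW27)
SW24: 14  (via SW37)
SW23: 18.6  (via SW37)
Shortest route: SW32 → SW6 → SW37 → SW23 = 18.6.

18.6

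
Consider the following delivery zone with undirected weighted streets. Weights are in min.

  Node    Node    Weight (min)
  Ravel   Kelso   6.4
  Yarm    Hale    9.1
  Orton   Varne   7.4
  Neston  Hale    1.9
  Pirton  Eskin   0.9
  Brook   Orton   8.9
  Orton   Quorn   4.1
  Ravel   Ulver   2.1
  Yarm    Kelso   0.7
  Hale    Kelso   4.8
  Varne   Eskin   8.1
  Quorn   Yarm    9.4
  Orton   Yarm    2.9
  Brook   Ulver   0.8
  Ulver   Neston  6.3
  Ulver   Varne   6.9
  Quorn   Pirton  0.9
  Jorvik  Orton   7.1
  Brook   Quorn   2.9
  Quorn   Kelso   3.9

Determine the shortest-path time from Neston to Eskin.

Compare a few routes:
Neston → Hale → Kelso → Yarm → Orton → Quorn → Pirton → Eskin: 1.9+4.8+0.7+2.9+4.1+0.9+0.9 = 16.2
Neston → Hale → Yarm → Kelso → Quorn → Pirton → Eskin: 1.9+9.1+0.7+3.9+0.9+0.9 = 17.4
Neston → Ulver → Brook → Quorn → Pirton → Eskin: 6.3+0.8+2.9+0.9+0.9 = 11.8
Neston → Hale → Kelso → Quorn → Pirton → Eskin: 1.9+4.8+3.9+0.9+0.9 = 12.4
Cheapest is Neston → Ulver → Brook → Quorn → Pirton → Eskin at 11.8 min.

11.8 min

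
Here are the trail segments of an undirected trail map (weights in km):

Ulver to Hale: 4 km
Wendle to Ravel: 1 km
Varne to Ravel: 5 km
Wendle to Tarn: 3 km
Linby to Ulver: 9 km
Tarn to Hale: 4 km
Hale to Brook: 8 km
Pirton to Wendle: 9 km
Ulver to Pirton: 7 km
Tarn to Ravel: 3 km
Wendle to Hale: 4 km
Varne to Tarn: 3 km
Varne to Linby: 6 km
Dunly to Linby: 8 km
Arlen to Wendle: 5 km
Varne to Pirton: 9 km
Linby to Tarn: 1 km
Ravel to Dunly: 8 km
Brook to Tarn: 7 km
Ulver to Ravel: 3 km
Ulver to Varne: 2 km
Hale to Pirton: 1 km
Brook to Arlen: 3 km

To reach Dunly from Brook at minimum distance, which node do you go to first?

Tarn

Enumerating some paths:
Brook → Tarn → Linby → Dunly: 7+1+8 = 16
Brook → Arlen → Wendle → Ravel → Dunly: 3+5+1+8 = 17
The minimum is 16 km via Brook → Tarn → Linby → Dunly.
So from Brook the first move is to Tarn.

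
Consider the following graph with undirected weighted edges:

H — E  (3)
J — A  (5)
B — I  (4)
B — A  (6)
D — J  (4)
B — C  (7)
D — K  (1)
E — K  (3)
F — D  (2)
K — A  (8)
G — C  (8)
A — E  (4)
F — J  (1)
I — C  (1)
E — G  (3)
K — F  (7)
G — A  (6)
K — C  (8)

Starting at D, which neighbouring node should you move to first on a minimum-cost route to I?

Compare a few routes:
D → K → E → G → C → I: 1+3+3+8+1 = 16
D → K → C → I: 1+8+1 = 10
The minimum is 10 via D → K → C → I.
So from D the first move is to K.

K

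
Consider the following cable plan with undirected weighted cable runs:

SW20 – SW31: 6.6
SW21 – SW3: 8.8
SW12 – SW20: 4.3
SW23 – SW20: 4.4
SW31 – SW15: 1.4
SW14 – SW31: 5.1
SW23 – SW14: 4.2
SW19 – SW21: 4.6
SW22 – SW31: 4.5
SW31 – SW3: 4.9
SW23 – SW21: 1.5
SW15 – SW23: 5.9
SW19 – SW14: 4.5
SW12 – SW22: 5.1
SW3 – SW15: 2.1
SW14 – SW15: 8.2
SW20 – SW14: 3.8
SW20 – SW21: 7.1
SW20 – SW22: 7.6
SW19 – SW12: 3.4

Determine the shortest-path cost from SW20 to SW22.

Shortest distances from SW20:
SW20: 0
SW14: 3.8  (via SW20)
SW12: 4.3  (via SW20)
SW23: 4.4  (via SW20)
SW21: 5.9  (via SW23)
SW31: 6.6  (via SW20)
SW22: 7.6  (via SW20)
Shortest route: SW20–SW22 = 7.6.

7.6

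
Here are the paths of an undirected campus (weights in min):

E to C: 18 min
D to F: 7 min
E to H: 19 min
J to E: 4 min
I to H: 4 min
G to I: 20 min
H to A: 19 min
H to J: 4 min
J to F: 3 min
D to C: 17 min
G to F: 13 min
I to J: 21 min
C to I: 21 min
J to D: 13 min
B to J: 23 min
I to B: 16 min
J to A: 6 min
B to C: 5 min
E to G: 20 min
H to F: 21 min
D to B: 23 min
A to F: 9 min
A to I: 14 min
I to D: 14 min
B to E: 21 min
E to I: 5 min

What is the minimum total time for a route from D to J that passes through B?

Shortest D→B: D–C–B = 22
Shortest B→J: B–J = 23
Total via B: 22 + 23 = 45 min.

45 min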